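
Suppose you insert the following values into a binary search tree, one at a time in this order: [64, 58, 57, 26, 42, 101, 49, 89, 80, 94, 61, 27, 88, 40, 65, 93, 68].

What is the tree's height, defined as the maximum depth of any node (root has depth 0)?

Insert 64: tree is empty, so 64 becomes the root.
Insert 58: 58 < 64 → go left. Place as left child of 64.
Insert 57: 57 < 64 → go left; 57 < 58 → go left. Place as left child of 58.
Insert 26: 26 < 64 → go left; 26 < 58 → go left; 26 < 57 → go left. Place as left child of 57.
Insert 42: 42 < 64 → go left; 42 < 58 → go left; 42 < 57 → go left; 42 > 26 → go right. Place as right child of 26.
Insert 101: 101 > 64 → go right. Place as right child of 64.
Insert 49: 49 < 64 → go left; 49 < 58 → go left; 49 < 57 → go left; 49 > 26 → go right; 49 > 42 → go right. Place as right child of 42.
Insert 89: 89 > 64 → go right; 89 < 101 → go left. Place as left child of 101.
Insert 80: 80 > 64 → go right; 80 < 101 → go left; 80 < 89 → go left. Place as left child of 89.
Insert 94: 94 > 64 → go right; 94 < 101 → go left; 94 > 89 → go right. Place as right child of 89.
Insert 61: 61 < 64 → go left; 61 > 58 → go right. Place as right child of 58.
Insert 27: 27 < 64 → go left; 27 < 58 → go left; 27 < 57 → go left; 27 > 26 → go right; 27 < 42 → go left. Place as left child of 42.
Insert 88: 88 > 64 → go right; 88 < 101 → go left; 88 < 89 → go left; 88 > 80 → go right. Place as right child of 80.
Insert 40: 40 < 64 → go left; 40 < 58 → go left; 40 < 57 → go left; 40 > 26 → go right; 40 < 42 → go left; 40 > 27 → go right. Place as right child of 27.
Insert 65: 65 > 64 → go right; 65 < 101 → go left; 65 < 89 → go left; 65 < 80 → go left. Place as left child of 80.
Insert 93: 93 > 64 → go right; 93 < 101 → go left; 93 > 89 → go right; 93 < 94 → go left. Place as left child of 94.
Insert 68: 68 > 64 → go right; 68 < 101 → go left; 68 < 89 → go left; 68 < 80 → go left; 68 > 65 → go right. Place as right child of 65.

The deepest node is 40 at depth 6.

6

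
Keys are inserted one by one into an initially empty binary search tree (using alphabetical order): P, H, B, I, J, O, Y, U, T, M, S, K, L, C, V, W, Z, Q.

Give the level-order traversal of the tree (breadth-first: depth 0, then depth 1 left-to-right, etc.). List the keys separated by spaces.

Insert P: tree is empty, so P becomes the root.
Insert H: H < P → go left. Place as left child of P.
Insert B: B < P → go left; B < H → go left. Place as left child of H.
Insert I: I < P → go left; I > H → go right. Place as right child of H.
Insert J: J < P → go left; J > H → go right; J > I → go right. Place as right child of I.
Insert O: O < P → go left; O > H → go right; O > I → go right; O > J → go right. Place as right child of J.
Insert Y: Y > P → go right. Place as right child of P.
Insert U: U > P → go right; U < Y → go left. Place as left child of Y.
Insert T: T > P → go right; T < Y → go left; T < U → go left. Place as left child of U.
Insert M: M < P → go left; M > H → go right; M > I → go right; M > J → go right; M < O → go left. Place as left child of O.
Insert S: S > P → go right; S < Y → go left; S < U → go left; S < T → go left. Place as left child of T.
Insert K: K < P → go left; K > H → go right; K > I → go right; K > J → go right; K < O → go left; K < M → go left. Place as left child of M.
Insert L: L < P → go left; L > H → go right; L > I → go right; L > J → go right; L < O → go left; L < M → go left; L > K → go right. Place as right child of K.
Insert C: C < P → go left; C < H → go left; C > B → go right. Place as right child of B.
Insert V: V > P → go right; V < Y → go left; V > U → go right. Place as right child of U.
Insert W: W > P → go right; W < Y → go left; W > U → go right; W > V → go right. Place as right child of V.
Insert Z: Z > P → go right; Z > Y → go right. Place as right child of Y.
Insert Q: Q > P → go right; Q < Y → go left; Q < U → go left; Q < T → go left; Q < S → go left. Place as left child of S.

P H Y B I U Z C J T V O S W M Q K L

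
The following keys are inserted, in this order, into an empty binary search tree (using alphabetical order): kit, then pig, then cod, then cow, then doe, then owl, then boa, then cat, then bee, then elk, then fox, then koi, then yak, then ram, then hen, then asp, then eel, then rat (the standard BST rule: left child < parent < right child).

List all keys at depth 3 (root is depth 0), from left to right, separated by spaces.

bee cat doe koi ram

Insert kit: tree is empty, so kit becomes the root.
Insert pig: pig > kit → go right. Place as right child of kit.
Insert cod: cod < kit → go left. Place as left child of kit.
Insert cow: cow < kit → go left; cow > cod → go right. Place as right child of cod.
Insert doe: doe < kit → go left; doe > cod → go right; doe > cow → go right. Place as right child of cow.
Insert owl: owl > kit → go right; owl < pig → go left. Place as left child of pig.
Insert boa: boa < kit → go left; boa < cod → go left. Place as left child of cod.
Insert cat: cat < kit → go left; cat < cod → go left; cat > boa → go right. Place as right child of boa.
Insert bee: bee < kit → go left; bee < cod → go left; bee < boa → go left. Place as left child of boa.
Insert elk: elk < kit → go left; elk > cod → go right; elk > cow → go right; elk > doe → go right. Place as right child of doe.
Insert fox: fox < kit → go left; fox > cod → go right; fox > cow → go right; fox > doe → go right; fox > elk → go right. Place as right child of elk.
Insert koi: koi > kit → go right; koi < pig → go left; koi < owl → go left. Place as left child of owl.
Insert yak: yak > kit → go right; yak > pig → go right. Place as right child of pig.
Insert ram: ram > kit → go right; ram > pig → go right; ram < yak → go left. Place as left child of yak.
Insert hen: hen < kit → go left; hen > cod → go right; hen > cow → go right; hen > doe → go right; hen > elk → go right; hen > fox → go right. Place as right child of fox.
Insert asp: asp < kit → go left; asp < cod → go left; asp < boa → go left; asp < bee → go left. Place as left child of bee.
Insert eel: eel < kit → go left; eel > cod → go right; eel > cow → go right; eel > doe → go right; eel < elk → go left. Place as left child of elk.
Insert rat: rat > kit → go right; rat > pig → go right; rat < yak → go left; rat > ram → go right. Place as right child of ram.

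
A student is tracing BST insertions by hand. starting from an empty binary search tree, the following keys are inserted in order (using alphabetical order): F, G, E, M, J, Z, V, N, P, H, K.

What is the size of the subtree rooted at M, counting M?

8

Insert F: tree is empty, so F becomes the root.
Insert G: G > F → go right. Place as right child of F.
Insert E: E < F → go left. Place as left child of F.
Insert M: M > F → go right; M > G → go right. Place as right child of G.
Insert J: J > F → go right; J > G → go right; J < M → go left. Place as left child of M.
Insert Z: Z > F → go right; Z > G → go right; Z > M → go right. Place as right child of M.
Insert V: V > F → go right; V > G → go right; V > M → go right; V < Z → go left. Place as left child of Z.
Insert N: N > F → go right; N > G → go right; N > M → go right; N < Z → go left; N < V → go left. Place as left child of V.
Insert P: P > F → go right; P > G → go right; P > M → go right; P < Z → go left; P < V → go left; P > N → go right. Place as right child of N.
Insert H: H > F → go right; H > G → go right; H < M → go left; H < J → go left. Place as left child of J.
Insert K: K > F → go right; K > G → go right; K < M → go left; K > J → go right. Place as right child of J.

Subtree rooted at M contains: M, J, H, K, Z, V, N, P — 8 nodes.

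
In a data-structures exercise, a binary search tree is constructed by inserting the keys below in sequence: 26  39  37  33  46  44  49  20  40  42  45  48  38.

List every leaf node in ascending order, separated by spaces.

20 33 38 42 45 48

Resulting structure (node: left, right):
  26: L=20, R=39
  39: L=37, R=46
  37: L=33, R=38
  33: L=–, R=–
  46: L=44, R=49
  44: L=40, R=45
  49: L=48, R=–
  20: L=–, R=–
  40: L=–, R=42
  42: L=–, R=–
  45: L=–, R=–
  48: L=–, R=–
  38: L=–, R=–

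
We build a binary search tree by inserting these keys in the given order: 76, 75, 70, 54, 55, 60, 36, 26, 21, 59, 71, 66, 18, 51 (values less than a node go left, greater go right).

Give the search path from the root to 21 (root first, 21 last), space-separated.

Insert 76: tree is empty, so 76 becomes the root.
Insert 75: 75 < 76 → go left. Place as left child of 76.
Insert 70: 70 < 76 → go left; 70 < 75 → go left. Place as left child of 75.
Insert 54: 54 < 76 → go left; 54 < 75 → go left; 54 < 70 → go left. Place as left child of 70.
Insert 55: 55 < 76 → go left; 55 < 75 → go left; 55 < 70 → go left; 55 > 54 → go right. Place as right child of 54.
Insert 60: 60 < 76 → go left; 60 < 75 → go left; 60 < 70 → go left; 60 > 54 → go right; 60 > 55 → go right. Place as right child of 55.
Insert 36: 36 < 76 → go left; 36 < 75 → go left; 36 < 70 → go left; 36 < 54 → go left. Place as left child of 54.
Insert 26: 26 < 76 → go left; 26 < 75 → go left; 26 < 70 → go left; 26 < 54 → go left; 26 < 36 → go left. Place as left child of 36.
Insert 21: 21 < 76 → go left; 21 < 75 → go left; 21 < 70 → go left; 21 < 54 → go left; 21 < 36 → go left; 21 < 26 → go left. Place as left child of 26.
Insert 59: 59 < 76 → go left; 59 < 75 → go left; 59 < 70 → go left; 59 > 54 → go right; 59 > 55 → go right; 59 < 60 → go left. Place as left child of 60.
Insert 71: 71 < 76 → go left; 71 < 75 → go left; 71 > 70 → go right. Place as right child of 70.
Insert 66: 66 < 76 → go left; 66 < 75 → go left; 66 < 70 → go left; 66 > 54 → go right; 66 > 55 → go right; 66 > 60 → go right. Place as right child of 60.
Insert 18: 18 < 76 → go left; 18 < 75 → go left; 18 < 70 → go left; 18 < 54 → go left; 18 < 36 → go left; 18 < 26 → go left; 18 < 21 → go left. Place as left child of 21.
Insert 51: 51 < 76 → go left; 51 < 75 → go left; 51 < 70 → go left; 51 < 54 → go left; 51 > 36 → go right. Place as right child of 36.

76 75 70 54 36 26 21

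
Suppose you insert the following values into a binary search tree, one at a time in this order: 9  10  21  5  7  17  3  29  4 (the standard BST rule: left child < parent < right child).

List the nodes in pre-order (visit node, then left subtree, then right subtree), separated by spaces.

9 5 3 4 7 10 21 17 29

Insert 9: tree is empty, so 9 becomes the root.
Insert 10: 10 > 9 → go right. Place as right child of 9.
Insert 21: 21 > 9 → go right; 21 > 10 → go right. Place as right child of 10.
Insert 5: 5 < 9 → go left. Place as left child of 9.
Insert 7: 7 < 9 → go left; 7 > 5 → go right. Place as right child of 5.
Insert 17: 17 > 9 → go right; 17 > 10 → go right; 17 < 21 → go left. Place as left child of 21.
Insert 3: 3 < 9 → go left; 3 < 5 → go left. Place as left child of 5.
Insert 29: 29 > 9 → go right; 29 > 10 → go right; 29 > 21 → go right. Place as right child of 21.
Insert 4: 4 < 9 → go left; 4 < 5 → go left; 4 > 3 → go right. Place as right child of 3.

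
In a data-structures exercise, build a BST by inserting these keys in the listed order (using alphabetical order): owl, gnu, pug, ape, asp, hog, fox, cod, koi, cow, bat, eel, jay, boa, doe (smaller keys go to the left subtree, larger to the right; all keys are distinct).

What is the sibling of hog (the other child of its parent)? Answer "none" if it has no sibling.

Insert owl: tree is empty, so owl becomes the root.
Insert gnu: gnu < owl → go left. Place as left child of owl.
Insert pug: pug > owl → go right. Place as right child of owl.
Insert ape: ape < owl → go left; ape < gnu → go left. Place as left child of gnu.
Insert asp: asp < owl → go left; asp < gnu → go left; asp > ape → go right. Place as right child of ape.
Insert hog: hog < owl → go left; hog > gnu → go right. Place as right child of gnu.
Insert fox: fox < owl → go left; fox < gnu → go left; fox > ape → go right; fox > asp → go right. Place as right child of asp.
Insert cod: cod < owl → go left; cod < gnu → go left; cod > ape → go right; cod > asp → go right; cod < fox → go left. Place as left child of fox.
Insert koi: koi < owl → go left; koi > gnu → go right; koi > hog → go right. Place as right child of hog.
Insert cow: cow < owl → go left; cow < gnu → go left; cow > ape → go right; cow > asp → go right; cow < fox → go left; cow > cod → go right. Place as right child of cod.
Insert bat: bat < owl → go left; bat < gnu → go left; bat > ape → go right; bat > asp → go right; bat < fox → go left; bat < cod → go left. Place as left child of cod.
Insert eel: eel < owl → go left; eel < gnu → go left; eel > ape → go right; eel > asp → go right; eel < fox → go left; eel > cod → go right; eel > cow → go right. Place as right child of cow.
Insert jay: jay < owl → go left; jay > gnu → go right; jay > hog → go right; jay < koi → go left. Place as left child of koi.
Insert boa: boa < owl → go left; boa < gnu → go left; boa > ape → go right; boa > asp → go right; boa < fox → go left; boa < cod → go left; boa > bat → go right. Place as right child of bat.
Insert doe: doe < owl → go left; doe < gnu → go left; doe > ape → go right; doe > asp → go right; doe < fox → go left; doe > cod → go right; doe > cow → go right; doe < eel → go left. Place as left child of eel.

hog's parent is gnu; the other child of gnu is ape.

ape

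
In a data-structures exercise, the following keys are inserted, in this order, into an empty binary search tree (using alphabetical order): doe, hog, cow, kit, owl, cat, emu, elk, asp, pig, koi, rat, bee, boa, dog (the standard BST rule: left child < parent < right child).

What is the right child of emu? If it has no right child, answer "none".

none

doe: root
hog: right child of doe (depth 1)
cow: left child of doe (depth 1)
kit: right child of hog (depth 2)
owl: right child of kit (depth 3)
cat: left child of cow (depth 2)
emu: left child of hog (depth 2)
elk: left child of emu (depth 3)
asp: left child of cat (depth 3)
pig: right child of owl (depth 4)
koi: left child of owl (depth 4)
rat: right child of pig (depth 5)
bee: right child of asp (depth 4)
boa: right child of bee (depth 5)
dog: left child of elk (depth 4)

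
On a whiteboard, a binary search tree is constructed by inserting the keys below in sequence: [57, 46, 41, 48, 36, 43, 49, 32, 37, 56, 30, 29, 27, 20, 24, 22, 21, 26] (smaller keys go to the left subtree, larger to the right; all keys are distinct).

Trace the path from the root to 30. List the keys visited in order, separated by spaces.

57: root
46: left child of 57 (depth 1)
41: left child of 46 (depth 2)
48: right child of 46 (depth 2)
36: left child of 41 (depth 3)
43: right child of 41 (depth 3)
49: right child of 48 (depth 3)
32: left child of 36 (depth 4)
37: right child of 36 (depth 4)
56: right child of 49 (depth 4)
30: left child of 32 (depth 5)
29: left child of 30 (depth 6)
27: left child of 29 (depth 7)
20: left child of 27 (depth 8)
24: right child of 20 (depth 9)
22: left child of 24 (depth 10)
21: left child of 22 (depth 11)
26: right child of 24 (depth 10)

57 46 41 36 32 30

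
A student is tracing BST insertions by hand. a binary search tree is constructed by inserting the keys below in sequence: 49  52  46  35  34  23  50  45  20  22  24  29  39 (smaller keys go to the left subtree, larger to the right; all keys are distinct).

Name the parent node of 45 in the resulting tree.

35

Insert 49: tree is empty, so 49 becomes the root.
Insert 52: 52 > 49 → go right. Place as right child of 49.
Insert 46: 46 < 49 → go left. Place as left child of 49.
Insert 35: 35 < 49 → go left; 35 < 46 → go left. Place as left child of 46.
Insert 34: 34 < 49 → go left; 34 < 46 → go left; 34 < 35 → go left. Place as left child of 35.
Insert 23: 23 < 49 → go left; 23 < 46 → go left; 23 < 35 → go left; 23 < 34 → go left. Place as left child of 34.
Insert 50: 50 > 49 → go right; 50 < 52 → go left. Place as left child of 52.
Insert 45: 45 < 49 → go left; 45 < 46 → go left; 45 > 35 → go right. Place as right child of 35.
Insert 20: 20 < 49 → go left; 20 < 46 → go left; 20 < 35 → go left; 20 < 34 → go left; 20 < 23 → go left. Place as left child of 23.
Insert 22: 22 < 49 → go left; 22 < 46 → go left; 22 < 35 → go left; 22 < 34 → go left; 22 < 23 → go left; 22 > 20 → go right. Place as right child of 20.
Insert 24: 24 < 49 → go left; 24 < 46 → go left; 24 < 35 → go left; 24 < 34 → go left; 24 > 23 → go right. Place as right child of 23.
Insert 29: 29 < 49 → go left; 29 < 46 → go left; 29 < 35 → go left; 29 < 34 → go left; 29 > 23 → go right; 29 > 24 → go right. Place as right child of 24.
Insert 39: 39 < 49 → go left; 39 < 46 → go left; 39 > 35 → go right; 39 < 45 → go left. Place as left child of 45.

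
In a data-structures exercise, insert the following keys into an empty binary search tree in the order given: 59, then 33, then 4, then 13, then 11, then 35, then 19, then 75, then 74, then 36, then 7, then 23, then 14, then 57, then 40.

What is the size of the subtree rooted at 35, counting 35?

59: root
33: left child of 59 (depth 1)
4: left child of 33 (depth 2)
13: right child of 4 (depth 3)
11: left child of 13 (depth 4)
35: right child of 33 (depth 2)
19: right child of 13 (depth 4)
75: right child of 59 (depth 1)
74: left child of 75 (depth 2)
36: right child of 35 (depth 3)
7: left child of 11 (depth 5)
23: right child of 19 (depth 5)
14: left child of 19 (depth 5)
57: right child of 36 (depth 4)
40: left child of 57 (depth 5)

Subtree rooted at 35 contains: 35, 36, 57, 40 — 4 nodes.

4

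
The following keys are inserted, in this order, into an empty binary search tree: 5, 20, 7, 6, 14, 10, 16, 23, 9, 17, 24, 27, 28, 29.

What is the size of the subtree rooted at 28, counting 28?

5: root
20: right child of 5 (depth 1)
7: left child of 20 (depth 2)
6: left child of 7 (depth 3)
14: right child of 7 (depth 3)
10: left child of 14 (depth 4)
16: right child of 14 (depth 4)
23: right child of 20 (depth 2)
9: left child of 10 (depth 5)
17: right child of 16 (depth 5)
24: right child of 23 (depth 3)
27: right child of 24 (depth 4)
28: right child of 27 (depth 5)
29: right child of 28 (depth 6)

Subtree rooted at 28 contains: 28, 29 — 2 nodes.

2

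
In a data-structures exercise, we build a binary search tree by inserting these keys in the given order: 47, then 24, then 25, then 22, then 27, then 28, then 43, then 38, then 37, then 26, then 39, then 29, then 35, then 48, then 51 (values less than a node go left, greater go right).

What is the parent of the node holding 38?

Resulting structure (node: left, right):
  47: L=24, R=48
  24: L=22, R=25
  25: L=–, R=27
  22: L=–, R=–
  27: L=26, R=28
  28: L=–, R=43
  43: L=38, R=–
  38: L=37, R=39
  37: L=29, R=–
  26: L=–, R=–
  39: L=–, R=–
  29: L=–, R=35
  35: L=–, R=–
  48: L=–, R=51
  51: L=–, R=–

43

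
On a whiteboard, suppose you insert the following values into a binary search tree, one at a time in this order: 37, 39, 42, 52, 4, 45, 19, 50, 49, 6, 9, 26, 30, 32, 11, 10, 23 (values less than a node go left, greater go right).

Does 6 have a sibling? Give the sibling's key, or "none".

Resulting structure (node: left, right):
  37: L=4, R=39
  39: L=–, R=42
  42: L=–, R=52
  52: L=45, R=–
  4: L=–, R=19
  45: L=–, R=50
  19: L=6, R=26
  50: L=49, R=–
  49: L=–, R=–
  6: L=–, R=9
  9: L=–, R=11
  26: L=23, R=30
  30: L=–, R=32
  32: L=–, R=–
  11: L=10, R=–
  10: L=–, R=–
  23: L=–, R=–

6's parent is 19; the other child of 19 is 26.

26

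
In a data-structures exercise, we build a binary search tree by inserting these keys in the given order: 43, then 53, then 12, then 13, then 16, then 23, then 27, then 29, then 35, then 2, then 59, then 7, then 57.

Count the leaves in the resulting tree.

43: root
53: right child of 43 (depth 1)
12: left child of 43 (depth 1)
13: right child of 12 (depth 2)
16: right child of 13 (depth 3)
23: right child of 16 (depth 4)
27: right child of 23 (depth 5)
29: right child of 27 (depth 6)
35: right child of 29 (depth 7)
2: left child of 12 (depth 2)
59: right child of 53 (depth 2)
7: right child of 2 (depth 3)
57: left child of 59 (depth 3)

Leaves: 7, 35, 57 — 3 in total.

3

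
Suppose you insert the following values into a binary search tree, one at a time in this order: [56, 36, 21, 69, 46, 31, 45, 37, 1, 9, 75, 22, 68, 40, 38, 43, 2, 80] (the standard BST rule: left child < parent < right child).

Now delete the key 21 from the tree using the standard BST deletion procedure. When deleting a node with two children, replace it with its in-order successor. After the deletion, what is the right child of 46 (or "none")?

Insert 56: tree is empty, so 56 becomes the root.
Insert 36: 36 < 56 → go left. Place as left child of 56.
Insert 21: 21 < 56 → go left; 21 < 36 → go left. Place as left child of 36.
Insert 69: 69 > 56 → go right. Place as right child of 56.
Insert 46: 46 < 56 → go left; 46 > 36 → go right. Place as right child of 36.
Insert 31: 31 < 56 → go left; 31 < 36 → go left; 31 > 21 → go right. Place as right child of 21.
Insert 45: 45 < 56 → go left; 45 > 36 → go right; 45 < 46 → go left. Place as left child of 46.
Insert 37: 37 < 56 → go left; 37 > 36 → go right; 37 < 46 → go left; 37 < 45 → go left. Place as left child of 45.
Insert 1: 1 < 56 → go left; 1 < 36 → go left; 1 < 21 → go left. Place as left child of 21.
Insert 9: 9 < 56 → go left; 9 < 36 → go left; 9 < 21 → go left; 9 > 1 → go right. Place as right child of 1.
Insert 75: 75 > 56 → go right; 75 > 69 → go right. Place as right child of 69.
Insert 22: 22 < 56 → go left; 22 < 36 → go left; 22 > 21 → go right; 22 < 31 → go left. Place as left child of 31.
Insert 68: 68 > 56 → go right; 68 < 69 → go left. Place as left child of 69.
Insert 40: 40 < 56 → go left; 40 > 36 → go right; 40 < 46 → go left; 40 < 45 → go left; 40 > 37 → go right. Place as right child of 37.
Insert 38: 38 < 56 → go left; 38 > 36 → go right; 38 < 46 → go left; 38 < 45 → go left; 38 > 37 → go right; 38 < 40 → go left. Place as left child of 40.
Insert 43: 43 < 56 → go left; 43 > 36 → go right; 43 < 46 → go left; 43 < 45 → go left; 43 > 37 → go right; 43 > 40 → go right. Place as right child of 40.
Insert 2: 2 < 56 → go left; 2 < 36 → go left; 2 < 21 → go left; 2 > 1 → go right; 2 < 9 → go left. Place as left child of 9.
Insert 80: 80 > 56 → go right; 80 > 69 → go right; 80 > 75 → go right. Place as right child of 75.

Delete 21 (two children — replace with in-order successor).
After deletion, 46's right child: none.

none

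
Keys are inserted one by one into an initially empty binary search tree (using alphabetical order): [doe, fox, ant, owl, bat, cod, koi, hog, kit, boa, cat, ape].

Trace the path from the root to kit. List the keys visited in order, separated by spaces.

doe fox owl koi hog kit

Insert doe: tree is empty, so doe becomes the root.
Insert fox: fox > doe → go right. Place as right child of doe.
Insert ant: ant < doe → go left. Place as left child of doe.
Insert owl: owl > doe → go right; owl > fox → go right. Place as right child of fox.
Insert bat: bat < doe → go left; bat > ant → go right. Place as right child of ant.
Insert cod: cod < doe → go left; cod > ant → go right; cod > bat → go right. Place as right child of bat.
Insert koi: koi > doe → go right; koi > fox → go right; koi < owl → go left. Place as left child of owl.
Insert hog: hog > doe → go right; hog > fox → go right; hog < owl → go left; hog < koi → go left. Place as left child of koi.
Insert kit: kit > doe → go right; kit > fox → go right; kit < owl → go left; kit < koi → go left; kit > hog → go right. Place as right child of hog.
Insert boa: boa < doe → go left; boa > ant → go right; boa > bat → go right; boa < cod → go left. Place as left child of cod.
Insert cat: cat < doe → go left; cat > ant → go right; cat > bat → go right; cat < cod → go left; cat > boa → go right. Place as right child of boa.
Insert ape: ape < doe → go left; ape > ant → go right; ape < bat → go left. Place as left child of bat.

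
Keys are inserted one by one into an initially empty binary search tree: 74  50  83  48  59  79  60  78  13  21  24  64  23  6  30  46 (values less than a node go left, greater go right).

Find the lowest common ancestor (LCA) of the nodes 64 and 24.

50

Insert 74: tree is empty, so 74 becomes the root.
Insert 50: 50 < 74 → go left. Place as left child of 74.
Insert 83: 83 > 74 → go right. Place as right child of 74.
Insert 48: 48 < 74 → go left; 48 < 50 → go left. Place as left child of 50.
Insert 59: 59 < 74 → go left; 59 > 50 → go right. Place as right child of 50.
Insert 79: 79 > 74 → go right; 79 < 83 → go left. Place as left child of 83.
Insert 60: 60 < 74 → go left; 60 > 50 → go right; 60 > 59 → go right. Place as right child of 59.
Insert 78: 78 > 74 → go right; 78 < 83 → go left; 78 < 79 → go left. Place as left child of 79.
Insert 13: 13 < 74 → go left; 13 < 50 → go left; 13 < 48 → go left. Place as left child of 48.
Insert 21: 21 < 74 → go left; 21 < 50 → go left; 21 < 48 → go left; 21 > 13 → go right. Place as right child of 13.
Insert 24: 24 < 74 → go left; 24 < 50 → go left; 24 < 48 → go left; 24 > 13 → go right; 24 > 21 → go right. Place as right child of 21.
Insert 64: 64 < 74 → go left; 64 > 50 → go right; 64 > 59 → go right; 64 > 60 → go right. Place as right child of 60.
Insert 23: 23 < 74 → go left; 23 < 50 → go left; 23 < 48 → go left; 23 > 13 → go right; 23 > 21 → go right; 23 < 24 → go left. Place as left child of 24.
Insert 6: 6 < 74 → go left; 6 < 50 → go left; 6 < 48 → go left; 6 < 13 → go left. Place as left child of 13.
Insert 30: 30 < 74 → go left; 30 < 50 → go left; 30 < 48 → go left; 30 > 13 → go right; 30 > 21 → go right; 30 > 24 → go right. Place as right child of 24.
Insert 46: 46 < 74 → go left; 46 < 50 → go left; 46 < 48 → go left; 46 > 13 → go right; 46 > 21 → go right; 46 > 24 → go right; 46 > 30 → go right. Place as right child of 30.

Path to 64: 74 → 50 → 59 → 60 → 64
Path to 24: 74 → 50 → 48 → 13 → 21 → 24
The paths share a prefix ending at 50, then split left and right.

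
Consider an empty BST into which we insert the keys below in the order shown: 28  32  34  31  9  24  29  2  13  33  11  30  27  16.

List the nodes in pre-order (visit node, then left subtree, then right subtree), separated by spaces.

28 9 2 24 13 11 16 27 32 31 29 30 34 33

28: root
32: right child of 28 (depth 1)
34: right child of 32 (depth 2)
31: left child of 32 (depth 2)
9: left child of 28 (depth 1)
24: right child of 9 (depth 2)
29: left child of 31 (depth 3)
2: left child of 9 (depth 2)
13: left child of 24 (depth 3)
33: left child of 34 (depth 3)
11: left child of 13 (depth 4)
30: right child of 29 (depth 4)
27: right child of 24 (depth 3)
16: right child of 13 (depth 4)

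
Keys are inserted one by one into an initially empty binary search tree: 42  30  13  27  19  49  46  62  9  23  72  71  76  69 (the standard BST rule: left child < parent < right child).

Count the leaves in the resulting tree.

5

42: root
30: left child of 42 (depth 1)
13: left child of 30 (depth 2)
27: right child of 13 (depth 3)
19: left child of 27 (depth 4)
49: right child of 42 (depth 1)
46: left child of 49 (depth 2)
62: right child of 49 (depth 2)
9: left child of 13 (depth 3)
23: right child of 19 (depth 5)
72: right child of 62 (depth 3)
71: left child of 72 (depth 4)
76: right child of 72 (depth 4)
69: left child of 71 (depth 5)

Leaves: 9, 23, 46, 69, 76 — 5 in total.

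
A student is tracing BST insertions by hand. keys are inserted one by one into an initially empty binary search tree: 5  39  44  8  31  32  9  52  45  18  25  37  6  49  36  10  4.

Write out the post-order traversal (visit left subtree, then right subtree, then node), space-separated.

Resulting structure (node: left, right):
  5: L=4, R=39
  39: L=8, R=44
  44: L=–, R=52
  8: L=6, R=31
  31: L=9, R=32
  32: L=–, R=37
  9: L=–, R=18
  52: L=45, R=–
  45: L=–, R=49
  18: L=10, R=25
  25: L=–, R=–
  37: L=36, R=–
  6: L=–, R=–
  49: L=–, R=–
  36: L=–, R=–
  10: L=–, R=–
  4: L=–, R=–

4 6 10 25 18 9 36 37 32 31 8 49 45 52 44 39 5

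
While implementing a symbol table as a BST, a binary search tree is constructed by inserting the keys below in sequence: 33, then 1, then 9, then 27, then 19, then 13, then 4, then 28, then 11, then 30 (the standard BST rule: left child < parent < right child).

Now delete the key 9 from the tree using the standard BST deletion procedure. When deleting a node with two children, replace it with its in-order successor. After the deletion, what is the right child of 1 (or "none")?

33: root
1: left child of 33 (depth 1)
9: right child of 1 (depth 2)
27: right child of 9 (depth 3)
19: left child of 27 (depth 4)
13: left child of 19 (depth 5)
4: left child of 9 (depth 3)
28: right child of 27 (depth 4)
11: left child of 13 (depth 6)
30: right child of 28 (depth 5)

Delete 9 (two children — replace with in-order successor).
After deletion, 1's right child: 11.

11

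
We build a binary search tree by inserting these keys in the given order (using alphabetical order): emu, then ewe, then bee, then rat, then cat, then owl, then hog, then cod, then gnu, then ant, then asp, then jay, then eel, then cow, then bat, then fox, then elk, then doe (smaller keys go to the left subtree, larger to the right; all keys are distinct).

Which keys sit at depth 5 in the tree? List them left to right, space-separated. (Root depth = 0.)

cow elk gnu jay

Insert emu: tree is empty, so emu becomes the root.
Insert ewe: ewe > emu → go right. Place as right child of emu.
Insert bee: bee < emu → go left. Place as left child of emu.
Insert rat: rat > emu → go right; rat > ewe → go right. Place as right child of ewe.
Insert cat: cat < emu → go left; cat > bee → go right. Place as right child of bee.
Insert owl: owl > emu → go right; owl > ewe → go right; owl < rat → go left. Place as left child of rat.
Insert hog: hog > emu → go right; hog > ewe → go right; hog < rat → go left; hog < owl → go left. Place as left child of owl.
Insert cod: cod < emu → go left; cod > bee → go right; cod > cat → go right. Place as right child of cat.
Insert gnu: gnu > emu → go right; gnu > ewe → go right; gnu < rat → go left; gnu < owl → go left; gnu < hog → go left. Place as left child of hog.
Insert ant: ant < emu → go left; ant < bee → go left. Place as left child of bee.
Insert asp: asp < emu → go left; asp < bee → go left; asp > ant → go right. Place as right child of ant.
Insert jay: jay > emu → go right; jay > ewe → go right; jay < rat → go left; jay < owl → go left; jay > hog → go right. Place as right child of hog.
Insert eel: eel < emu → go left; eel > bee → go right; eel > cat → go right; eel > cod → go right. Place as right child of cod.
Insert cow: cow < emu → go left; cow > bee → go right; cow > cat → go right; cow > cod → go right; cow < eel → go left. Place as left child of eel.
Insert bat: bat < emu → go left; bat < bee → go left; bat > ant → go right; bat > asp → go right. Place as right child of asp.
Insert fox: fox > emu → go right; fox > ewe → go right; fox < rat → go left; fox < owl → go left; fox < hog → go left; fox < gnu → go left. Place as left child of gnu.
Insert elk: elk < emu → go left; elk > bee → go right; elk > cat → go right; elk > cod → go right; elk > eel → go right. Place as right child of eel.
Insert doe: doe < emu → go left; doe > bee → go right; doe > cat → go right; doe > cod → go right; doe < eel → go left; doe > cow → go right. Place as right child of cow.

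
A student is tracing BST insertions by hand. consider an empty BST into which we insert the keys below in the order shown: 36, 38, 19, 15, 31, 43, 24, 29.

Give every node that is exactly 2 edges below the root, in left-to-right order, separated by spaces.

15 31 43

36: root
38: right child of 36 (depth 1)
19: left child of 36 (depth 1)
15: left child of 19 (depth 2)
31: right child of 19 (depth 2)
43: right child of 38 (depth 2)
24: left child of 31 (depth 3)
29: right child of 24 (depth 4)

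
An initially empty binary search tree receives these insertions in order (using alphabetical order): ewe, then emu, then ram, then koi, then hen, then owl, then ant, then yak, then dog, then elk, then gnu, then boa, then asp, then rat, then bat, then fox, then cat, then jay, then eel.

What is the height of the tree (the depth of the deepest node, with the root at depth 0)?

Insert ewe: tree is empty, so ewe becomes the root.
Insert emu: emu < ewe → go left. Place as left child of ewe.
Insert ram: ram > ewe → go right. Place as right child of ewe.
Insert koi: koi > ewe → go right; koi < ram → go left. Place as left child of ram.
Insert hen: hen > ewe → go right; hen < ram → go left; hen < koi → go left. Place as left child of koi.
Insert owl: owl > ewe → go right; owl < ram → go left; owl > koi → go right. Place as right child of koi.
Insert ant: ant < ewe → go left; ant < emu → go left. Place as left child of emu.
Insert yak: yak > ewe → go right; yak > ram → go right. Place as right child of ram.
Insert dog: dog < ewe → go left; dog < emu → go left; dog > ant → go right. Place as right child of ant.
Insert elk: elk < ewe → go left; elk < emu → go left; elk > ant → go right; elk > dog → go right. Place as right child of dog.
Insert gnu: gnu > ewe → go right; gnu < ram → go left; gnu < koi → go left; gnu < hen → go left. Place as left child of hen.
Insert boa: boa < ewe → go left; boa < emu → go left; boa > ant → go right; boa < dog → go left. Place as left child of dog.
Insert asp: asp < ewe → go left; asp < emu → go left; asp > ant → go right; asp < dog → go left; asp < boa → go left. Place as left child of boa.
Insert rat: rat > ewe → go right; rat > ram → go right; rat < yak → go left. Place as left child of yak.
Insert bat: bat < ewe → go left; bat < emu → go left; bat > ant → go right; bat < dog → go left; bat < boa → go left; bat > asp → go right. Place as right child of asp.
Insert fox: fox > ewe → go right; fox < ram → go left; fox < koi → go left; fox < hen → go left; fox < gnu → go left. Place as left child of gnu.
Insert cat: cat < ewe → go left; cat < emu → go left; cat > ant → go right; cat < dog → go left; cat > boa → go right. Place as right child of boa.
Insert jay: jay > ewe → go right; jay < ram → go left; jay < koi → go left; jay > hen → go right. Place as right child of hen.
Insert eel: eel < ewe → go left; eel < emu → go left; eel > ant → go right; eel > dog → go right; eel < elk → go left. Place as left child of elk.

The deepest node is bat at depth 6.

6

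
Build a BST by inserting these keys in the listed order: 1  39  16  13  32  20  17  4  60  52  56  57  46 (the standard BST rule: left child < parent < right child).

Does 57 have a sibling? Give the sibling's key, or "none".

Insert 1: tree is empty, so 1 becomes the root.
Insert 39: 39 > 1 → go right. Place as right child of 1.
Insert 16: 16 > 1 → go right; 16 < 39 → go left. Place as left child of 39.
Insert 13: 13 > 1 → go right; 13 < 39 → go left; 13 < 16 → go left. Place as left child of 16.
Insert 32: 32 > 1 → go right; 32 < 39 → go left; 32 > 16 → go right. Place as right child of 16.
Insert 20: 20 > 1 → go right; 20 < 39 → go left; 20 > 16 → go right; 20 < 32 → go left. Place as left child of 32.
Insert 17: 17 > 1 → go right; 17 < 39 → go left; 17 > 16 → go right; 17 < 32 → go left; 17 < 20 → go left. Place as left child of 20.
Insert 4: 4 > 1 → go right; 4 < 39 → go left; 4 < 16 → go left; 4 < 13 → go left. Place as left child of 13.
Insert 60: 60 > 1 → go right; 60 > 39 → go right. Place as right child of 39.
Insert 52: 52 > 1 → go right; 52 > 39 → go right; 52 < 60 → go left. Place as left child of 60.
Insert 56: 56 > 1 → go right; 56 > 39 → go right; 56 < 60 → go left; 56 > 52 → go right. Place as right child of 52.
Insert 57: 57 > 1 → go right; 57 > 39 → go right; 57 < 60 → go left; 57 > 52 → go right; 57 > 56 → go right. Place as right child of 56.
Insert 46: 46 > 1 → go right; 46 > 39 → go right; 46 < 60 → go left; 46 < 52 → go left. Place as left child of 52.

57's parent is 56, which has only one child.

none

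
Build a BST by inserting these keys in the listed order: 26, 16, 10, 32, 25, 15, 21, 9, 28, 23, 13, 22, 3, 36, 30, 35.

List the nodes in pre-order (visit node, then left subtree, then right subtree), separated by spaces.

26 16 10 9 3 15 13 25 21 23 22 32 28 30 36 35

Resulting structure (node: left, right):
  26: L=16, R=32
  16: L=10, R=25
  10: L=9, R=15
  32: L=28, R=36
  25: L=21, R=–
  15: L=13, R=–
  21: L=–, R=23
  9: L=3, R=–
  28: L=–, R=30
  23: L=22, R=–
  13: L=–, R=–
  22: L=–, R=–
  3: L=–, R=–
  36: L=35, R=–
  30: L=–, R=–
  35: L=–, R=–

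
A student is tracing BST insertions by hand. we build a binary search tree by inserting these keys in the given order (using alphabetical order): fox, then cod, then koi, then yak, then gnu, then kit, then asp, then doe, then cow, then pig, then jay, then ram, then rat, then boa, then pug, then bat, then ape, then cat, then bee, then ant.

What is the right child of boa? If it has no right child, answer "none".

fox: root
cod: left child of fox (depth 1)
koi: right child of fox (depth 1)
yak: right child of koi (depth 2)
gnu: left child of koi (depth 2)
kit: right child of gnu (depth 3)
asp: left child of cod (depth 2)
doe: right child of cod (depth 2)
cow: left child of doe (depth 3)
pig: left child of yak (depth 3)
jay: left child of kit (depth 4)
ram: right child of pig (depth 4)
rat: right child of ram (depth 5)
boa: right child of asp (depth 3)
pug: left child of ram (depth 5)
bat: left child of boa (depth 4)
ape: left child of asp (depth 3)
cat: right child of boa (depth 4)
bee: right child of bat (depth 5)
ant: left child of ape (depth 4)

cat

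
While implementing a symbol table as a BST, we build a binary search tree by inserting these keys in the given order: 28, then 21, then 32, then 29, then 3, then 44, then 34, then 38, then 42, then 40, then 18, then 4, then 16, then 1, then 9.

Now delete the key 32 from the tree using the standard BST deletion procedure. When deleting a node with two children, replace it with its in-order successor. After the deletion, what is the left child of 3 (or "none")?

Insert 28: tree is empty, so 28 becomes the root.
Insert 21: 21 < 28 → go left. Place as left child of 28.
Insert 32: 32 > 28 → go right. Place as right child of 28.
Insert 29: 29 > 28 → go right; 29 < 32 → go left. Place as left child of 32.
Insert 3: 3 < 28 → go left; 3 < 21 → go left. Place as left child of 21.
Insert 44: 44 > 28 → go right; 44 > 32 → go right. Place as right child of 32.
Insert 34: 34 > 28 → go right; 34 > 32 → go right; 34 < 44 → go left. Place as left child of 44.
Insert 38: 38 > 28 → go right; 38 > 32 → go right; 38 < 44 → go left; 38 > 34 → go right. Place as right child of 34.
Insert 42: 42 > 28 → go right; 42 > 32 → go right; 42 < 44 → go left; 42 > 34 → go right; 42 > 38 → go right. Place as right child of 38.
Insert 40: 40 > 28 → go right; 40 > 32 → go right; 40 < 44 → go left; 40 > 34 → go right; 40 > 38 → go right; 40 < 42 → go left. Place as left child of 42.
Insert 18: 18 < 28 → go left; 18 < 21 → go left; 18 > 3 → go right. Place as right child of 3.
Insert 4: 4 < 28 → go left; 4 < 21 → go left; 4 > 3 → go right; 4 < 18 → go left. Place as left child of 18.
Insert 16: 16 < 28 → go left; 16 < 21 → go left; 16 > 3 → go right; 16 < 18 → go left; 16 > 4 → go right. Place as right child of 4.
Insert 1: 1 < 28 → go left; 1 < 21 → go left; 1 < 3 → go left. Place as left child of 3.
Insert 9: 9 < 28 → go left; 9 < 21 → go left; 9 > 3 → go right; 9 < 18 → go left; 9 > 4 → go right; 9 < 16 → go left. Place as left child of 16.

Delete 32 (two children — replace with in-order successor).
After deletion, 3's left child: 1.

1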